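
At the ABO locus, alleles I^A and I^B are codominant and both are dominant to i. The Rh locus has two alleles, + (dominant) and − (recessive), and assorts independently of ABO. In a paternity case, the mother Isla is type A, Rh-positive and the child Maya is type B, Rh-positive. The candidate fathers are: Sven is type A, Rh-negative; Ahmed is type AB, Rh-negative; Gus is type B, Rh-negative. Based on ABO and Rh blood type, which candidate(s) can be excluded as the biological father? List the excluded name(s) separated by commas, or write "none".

Sven

A candidate is excluded only if no genotype consistent with his phenotype could produce a type B, Rh-positive child with a type A, Rh-positive mother.
Sven (type A, Rh-): no genotype consistent with that phenotype can produce a type-B Rh+ child with a type-A mother.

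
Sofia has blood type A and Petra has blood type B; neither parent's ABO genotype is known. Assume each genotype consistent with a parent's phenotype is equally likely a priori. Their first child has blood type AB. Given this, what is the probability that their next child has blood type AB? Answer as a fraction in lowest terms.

Possible genotypes: Sofia ∈ {I^A I^A, I^A i}; Petra ∈ {I^B I^B, I^B i}.
Weight each parental genotype pair by prior × P(type-AB child):
  I^A I^A × I^B I^B: posterior weight 4/9; P(next child type AB) = 1.
  I^A I^A × I^B i: posterior weight 2/9; P(next child type AB) = 1/2.
  I^A i × I^B I^B: posterior weight 2/9; P(next child type AB) = 1/2.
  I^A i × I^B i: posterior weight 1/9; P(next child type AB) = 1/4.
Weighted sum = 25/36.

25/36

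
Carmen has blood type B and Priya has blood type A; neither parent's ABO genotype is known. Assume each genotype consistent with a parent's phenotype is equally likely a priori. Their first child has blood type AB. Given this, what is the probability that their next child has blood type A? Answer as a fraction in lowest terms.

Possible genotypes: Carmen ∈ {I^B I^B, I^B i}; Priya ∈ {I^A I^A, I^A i}.
Weight each parental genotype pair by prior × P(type-AB child):
  I^B I^B × I^A I^A: posterior weight 4/9; P(next child type A) = 0.
  I^B I^B × I^A i: posterior weight 2/9; P(next child type A) = 0.
  I^B i × I^A I^A: posterior weight 2/9; P(next child type A) = 1/2.
  I^B i × I^A i: posterior weight 1/9; P(next child type A) = 1/4.
Weighted sum = 5/36.

5/36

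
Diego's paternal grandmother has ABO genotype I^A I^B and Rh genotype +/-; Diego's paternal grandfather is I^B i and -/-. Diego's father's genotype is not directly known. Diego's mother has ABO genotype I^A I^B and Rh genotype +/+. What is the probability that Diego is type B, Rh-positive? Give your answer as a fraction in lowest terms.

3/8

Diego's father's ABO genotype from I^A I^B × I^B i: 1/4 I^A I^B, 1/4 I^A i, 1/4 I^B I^B, 1/4 I^B i.
Crossing each possibility with the mother I^A I^B and summing P(type B): 1/4·1/4 + 1/4·1/4 + 1/4·1/2 + 1/4·1/2 = 3/8.
Similarly for Rh via the father's Rh distribution: P(Rh+) = 1.
Independent loci: 3/8 × 1 = 3/8.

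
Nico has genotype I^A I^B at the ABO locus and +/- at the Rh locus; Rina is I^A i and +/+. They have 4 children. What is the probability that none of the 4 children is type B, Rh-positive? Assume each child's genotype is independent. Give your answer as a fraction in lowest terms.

81/256

ABO cross I^A I^B × I^A i → 1/2 A, 1/4 B, 1/4 AB.
Rh cross +/- × +/+ → 1 Rh+; so P(type B, Rh-positive) = 1/4 × 1 = 1/4 per child.
P(not type B, Rh-positive) = 3/4 for one child; (3/4)^4 = 81/256.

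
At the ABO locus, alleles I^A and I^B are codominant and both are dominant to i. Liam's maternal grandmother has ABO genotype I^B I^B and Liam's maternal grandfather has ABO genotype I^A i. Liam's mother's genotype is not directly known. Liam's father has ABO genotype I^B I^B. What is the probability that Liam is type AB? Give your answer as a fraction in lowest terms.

Liam's mother's ABO genotype from I^B I^B × I^A i: 1/2 I^A I^B, 1/2 I^B i.
Crossing each possibility with the father I^B I^B and summing P(type AB): 1/2·1/2 + 1/2·0 = 1/4.

1/4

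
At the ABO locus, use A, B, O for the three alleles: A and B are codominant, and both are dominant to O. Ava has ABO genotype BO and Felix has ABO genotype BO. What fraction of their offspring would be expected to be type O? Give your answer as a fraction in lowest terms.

1/4

ABO cross BO × BO → offspring phenotypes: 1/4 O, 3/4 B.
So P(type O) = 1/4.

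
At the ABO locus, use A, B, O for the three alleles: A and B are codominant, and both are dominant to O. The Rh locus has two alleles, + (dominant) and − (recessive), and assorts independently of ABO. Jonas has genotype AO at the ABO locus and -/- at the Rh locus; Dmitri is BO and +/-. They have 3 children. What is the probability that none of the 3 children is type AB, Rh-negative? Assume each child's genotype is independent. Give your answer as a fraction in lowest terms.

ABO cross AO × BO → 1/4 O, 1/4 A, 1/4 B, 1/4 AB.
Rh cross -/- × +/- → 1/2 Rh+, 1/2 Rh-; so P(type AB, Rh-negative) = 1/4 × 1/2 = 1/8 per child.
P(not type AB, Rh-negative) = 7/8 for one child; (7/8)^3 = 343/512.

343/512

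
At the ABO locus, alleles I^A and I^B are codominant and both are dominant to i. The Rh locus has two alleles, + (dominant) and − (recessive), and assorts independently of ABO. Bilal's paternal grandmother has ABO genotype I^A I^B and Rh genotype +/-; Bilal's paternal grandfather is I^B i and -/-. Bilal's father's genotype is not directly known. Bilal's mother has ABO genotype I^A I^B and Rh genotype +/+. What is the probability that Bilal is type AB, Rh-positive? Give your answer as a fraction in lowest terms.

3/8

Bilal's father's ABO genotype from I^A I^B × I^B i: 1/4 I^A I^B, 1/4 I^A i, 1/4 I^B I^B, 1/4 I^B i.
Crossing each possibility with the mother I^A I^B and summing P(type AB): 1/4·1/2 + 1/4·1/4 + 1/4·1/2 + 1/4·1/4 = 3/8.
Similarly for Rh via the father's Rh distribution: P(Rh+) = 1.
Independent loci: 3/8 × 1 = 3/8.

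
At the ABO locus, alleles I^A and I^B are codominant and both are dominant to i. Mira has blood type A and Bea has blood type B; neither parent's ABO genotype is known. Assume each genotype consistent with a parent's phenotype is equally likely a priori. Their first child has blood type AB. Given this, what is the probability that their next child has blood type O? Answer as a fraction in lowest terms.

1/36

Possible genotypes: Mira ∈ {I^A I^A, I^A i}; Bea ∈ {I^B I^B, I^B i}.
Weight each parental genotype pair by prior × P(type-AB child):
  I^A I^A × I^B I^B: posterior weight 4/9; P(next child type O) = 0.
  I^A I^A × I^B i: posterior weight 2/9; P(next child type O) = 0.
  I^A i × I^B I^B: posterior weight 2/9; P(next child type O) = 0.
  I^A i × I^B i: posterior weight 1/9; P(next child type O) = 1/4.
Weighted sum = 1/36.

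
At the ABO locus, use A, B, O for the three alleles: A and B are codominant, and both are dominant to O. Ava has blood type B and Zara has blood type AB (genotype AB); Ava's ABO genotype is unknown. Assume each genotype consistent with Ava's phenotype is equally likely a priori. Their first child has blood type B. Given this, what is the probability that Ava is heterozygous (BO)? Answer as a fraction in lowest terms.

1/2

Possible genotypes: Ava ∈ {BB, BO}; Zara ∈ {AB}.
Weight each parental genotype pair by prior × P(type-B child):
  BB × AB: posterior weight 1/2.
  BO × AB: posterior weight 1/2.
Sum the posterior weight over pairs where Ava is BO: 1/2.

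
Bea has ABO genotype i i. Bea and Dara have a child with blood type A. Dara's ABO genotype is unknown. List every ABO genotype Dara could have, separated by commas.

I^A I^A, I^A I^B, I^A i

For each candidate genotype of Dara, check whether crossing it with i i can produce every observed child phenotype.
  I^A I^A → possible child types {A} ✓
  I^A I^B → possible child types {A, B} ✓
  I^A i → possible child types {O, A} ✓
  I^B I^B → possible child types {B} ✗
  I^B i → possible child types {O, B} ✗
  i i → possible child types {O} ✗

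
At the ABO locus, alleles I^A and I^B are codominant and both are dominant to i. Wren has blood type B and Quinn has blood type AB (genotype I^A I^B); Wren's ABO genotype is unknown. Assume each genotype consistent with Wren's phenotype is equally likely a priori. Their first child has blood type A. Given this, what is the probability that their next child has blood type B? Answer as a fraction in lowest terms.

Possible genotypes: Wren ∈ {I^B I^B, I^B i}; Quinn ∈ {I^A I^B}.
Weight each parental genotype pair by prior × P(type-A child):
  I^B i × I^A I^B: posterior weight 1; P(next child type B) = 1/2.
Weighted sum = 1/2.

1/2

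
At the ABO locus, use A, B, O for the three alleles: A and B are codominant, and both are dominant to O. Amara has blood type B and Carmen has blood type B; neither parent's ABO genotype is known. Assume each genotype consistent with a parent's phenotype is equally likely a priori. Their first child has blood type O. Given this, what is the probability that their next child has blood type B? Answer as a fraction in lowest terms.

3/4

Possible genotypes: Amara ∈ {BB, BO}; Carmen ∈ {BB, BO}.
Weight each parental genotype pair by prior × P(type-O child):
  BO × BO: posterior weight 1; P(next child type B) = 3/4.
Weighted sum = 3/4.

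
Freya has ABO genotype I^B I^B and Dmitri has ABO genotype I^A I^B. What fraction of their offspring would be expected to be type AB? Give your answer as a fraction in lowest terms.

ABO cross I^B I^B × I^A I^B → offspring phenotypes: 1/2 B, 1/2 AB.
So P(type AB) = 1/2.

1/2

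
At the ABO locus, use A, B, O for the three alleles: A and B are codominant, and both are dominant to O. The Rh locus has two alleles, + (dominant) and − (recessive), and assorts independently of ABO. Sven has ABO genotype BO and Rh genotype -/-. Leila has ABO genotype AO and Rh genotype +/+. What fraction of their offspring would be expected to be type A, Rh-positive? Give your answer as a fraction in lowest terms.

ABO cross BO × AO → offspring phenotypes: 1/4 O, 1/4 A, 1/4 B, 1/4 AB.
Rh cross -/- × +/+ → 1 Rh+.
Independent loci: P(type A, Rh-positive) = 1/4 × 1 = 1/4.

1/4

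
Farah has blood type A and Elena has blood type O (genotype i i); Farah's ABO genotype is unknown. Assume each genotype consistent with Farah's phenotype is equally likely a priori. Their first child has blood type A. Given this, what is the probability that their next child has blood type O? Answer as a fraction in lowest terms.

1/6

Possible genotypes: Farah ∈ {I^A I^A, I^A i}; Elena ∈ {i i}.
Weight each parental genotype pair by prior × P(type-A child):
  I^A I^A × i i: posterior weight 2/3; P(next child type O) = 0.
  I^A i × i i: posterior weight 1/3; P(next child type O) = 1/2.
Weighted sum = 1/6.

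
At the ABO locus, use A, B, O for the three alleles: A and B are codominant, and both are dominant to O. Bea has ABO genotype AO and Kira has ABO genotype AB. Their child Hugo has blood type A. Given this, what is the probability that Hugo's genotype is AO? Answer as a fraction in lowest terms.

1/2

Cross AO × AB → 1/4 AA, 1/4 AB, 1/4 AO, 1/4 BO.
Type-A genotypes among offspring: AA (1/4), AO (1/4); total 1/2.
P(AO | type A) = (1/4) / (1/2) = 1/2.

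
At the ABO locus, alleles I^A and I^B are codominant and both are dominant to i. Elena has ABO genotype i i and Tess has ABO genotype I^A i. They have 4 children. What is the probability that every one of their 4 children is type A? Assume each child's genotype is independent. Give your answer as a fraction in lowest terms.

1/16

ABO cross i i × I^A i → 1/2 O, 1/2 A.
So P(type A) = 1/2 per child.
All 4 independent: (1/2)^4 = 1/16.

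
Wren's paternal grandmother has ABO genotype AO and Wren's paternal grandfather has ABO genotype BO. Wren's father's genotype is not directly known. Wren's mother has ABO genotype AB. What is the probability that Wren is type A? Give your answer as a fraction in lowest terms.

3/8

Wren's father's ABO genotype from AO × BO: 1/4 AB, 1/4 AO, 1/4 BO, 1/4 OO.
Crossing each possibility with the mother AB and summing P(type A): 1/4·1/4 + 1/4·1/2 + 1/4·1/4 + 1/4·1/2 = 3/8.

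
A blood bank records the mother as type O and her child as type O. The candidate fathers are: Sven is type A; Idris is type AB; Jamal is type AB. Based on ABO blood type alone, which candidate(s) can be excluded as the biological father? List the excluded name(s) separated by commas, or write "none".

Idris, Jamal

A candidate is excluded only if no genotype consistent with his phenotype could produce a type O child with a type O mother.
Idris (type AB): no genotype consistent with that phenotype can produce a type-O child with a type-O mother.
Jamal (type AB): no genotype consistent with that phenotype can produce a type-O child with a type-O mother.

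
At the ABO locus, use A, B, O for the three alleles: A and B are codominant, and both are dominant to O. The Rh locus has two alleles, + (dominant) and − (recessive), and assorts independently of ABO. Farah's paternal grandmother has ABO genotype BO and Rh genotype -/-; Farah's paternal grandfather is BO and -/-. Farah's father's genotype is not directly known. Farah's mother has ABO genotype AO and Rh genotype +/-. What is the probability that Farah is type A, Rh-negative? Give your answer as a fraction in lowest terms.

Farah's father's ABO genotype from BO × BO: 1/4 BB, 1/2 BO, 1/4 OO.
Crossing each possibility with the mother AO and summing P(type A): 1/4·0 + 1/2·1/4 + 1/4·1/2 = 1/4.
Similarly for Rh via the father's Rh distribution: P(Rh-) = 1/2.
Independent loci: 1/4 × 1/2 = 1/8.

1/8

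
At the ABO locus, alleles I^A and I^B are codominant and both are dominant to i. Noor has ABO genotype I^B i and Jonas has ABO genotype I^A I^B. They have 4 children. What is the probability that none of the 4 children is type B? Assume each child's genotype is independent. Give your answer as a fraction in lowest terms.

ABO cross I^B i × I^A I^B → 1/4 A, 1/2 B, 1/4 AB.
So P(type B) = 1/2 per child.
P(not type B) = 1/2 for one child; (1/2)^4 = 1/16.

1/16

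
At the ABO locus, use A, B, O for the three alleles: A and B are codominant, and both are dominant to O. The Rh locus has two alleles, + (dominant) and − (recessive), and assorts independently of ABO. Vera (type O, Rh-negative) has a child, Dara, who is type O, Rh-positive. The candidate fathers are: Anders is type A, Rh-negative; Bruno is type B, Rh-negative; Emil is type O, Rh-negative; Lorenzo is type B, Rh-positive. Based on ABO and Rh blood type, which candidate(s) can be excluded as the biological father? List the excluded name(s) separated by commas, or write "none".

Anders, Bruno, Emil

A candidate is excluded only if no genotype consistent with his phenotype could produce a type O, Rh-positive child with a type O, Rh-negative mother.
Anders (type A, Rh-): no genotype consistent with that phenotype can produce a type-O Rh+ child with a type-O mother.
Bruno (type B, Rh-): no genotype consistent with that phenotype can produce a type-O Rh+ child with a type-O mother.
Emil (type O, Rh-): no genotype consistent with that phenotype can produce a type-O Rh+ child with a type-O mother.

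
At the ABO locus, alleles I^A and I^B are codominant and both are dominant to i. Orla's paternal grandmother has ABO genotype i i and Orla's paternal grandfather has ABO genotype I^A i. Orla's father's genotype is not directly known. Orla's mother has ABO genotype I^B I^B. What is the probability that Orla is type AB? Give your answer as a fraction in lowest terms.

Orla's father's ABO genotype from i i × I^A i: 1/2 I^A i, 1/2 i i.
Crossing each possibility with the mother I^B I^B and summing P(type AB): 1/2·1/2 + 1/2·0 = 1/4.

1/4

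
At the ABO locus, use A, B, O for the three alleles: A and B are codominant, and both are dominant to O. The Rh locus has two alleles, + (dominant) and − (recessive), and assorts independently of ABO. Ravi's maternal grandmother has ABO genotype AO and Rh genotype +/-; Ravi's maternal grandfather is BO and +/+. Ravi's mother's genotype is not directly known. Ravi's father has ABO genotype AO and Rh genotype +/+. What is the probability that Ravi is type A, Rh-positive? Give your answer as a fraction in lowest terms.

1/2

Ravi's mother's ABO genotype from AO × BO: 1/4 AB, 1/4 AO, 1/4 BO, 1/4 OO.
Crossing each possibility with the father AO and summing P(type A): 1/4·1/2 + 1/4·3/4 + 1/4·1/4 + 1/4·1/2 = 1/2.
Similarly for Rh via the mother's Rh distribution: P(Rh+) = 1.
Independent loci: 1/2 × 1 = 1/2.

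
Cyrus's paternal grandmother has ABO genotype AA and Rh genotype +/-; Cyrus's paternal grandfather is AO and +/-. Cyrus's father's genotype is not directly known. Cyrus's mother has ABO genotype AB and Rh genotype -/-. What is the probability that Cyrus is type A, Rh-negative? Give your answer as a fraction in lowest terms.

Cyrus's father's ABO genotype from AA × AO: 1/2 AA, 1/2 AO.
Crossing each possibility with the mother AB and summing P(type A): 1/2·1/2 + 1/2·1/2 = 1/2.
Similarly for Rh via the father's Rh distribution: P(Rh-) = 1/2.
Independent loci: 1/2 × 1/2 = 1/4.

1/4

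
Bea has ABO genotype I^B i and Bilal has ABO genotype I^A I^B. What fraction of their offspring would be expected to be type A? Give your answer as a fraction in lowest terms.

1/4

ABO cross I^B i × I^A I^B → offspring phenotypes: 1/4 A, 1/2 B, 1/4 AB.
So P(type A) = 1/4.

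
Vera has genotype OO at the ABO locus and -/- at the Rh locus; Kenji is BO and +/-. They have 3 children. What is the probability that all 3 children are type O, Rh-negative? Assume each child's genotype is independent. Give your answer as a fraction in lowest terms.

1/64

ABO cross OO × BO → 1/2 O, 1/2 B.
Rh cross -/- × +/- → 1/2 Rh+, 1/2 Rh-; so P(type O, Rh-negative) = 1/2 × 1/2 = 1/4 per child.
All 3 independent: (1/4)^3 = 1/64.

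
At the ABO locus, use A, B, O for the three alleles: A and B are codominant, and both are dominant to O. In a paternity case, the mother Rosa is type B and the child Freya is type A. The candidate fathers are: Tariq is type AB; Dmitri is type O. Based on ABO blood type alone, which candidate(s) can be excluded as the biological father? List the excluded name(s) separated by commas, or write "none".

Dmitri

A candidate is excluded only if no genotype consistent with his phenotype could produce a type A child with a type B mother.
Dmitri (type O): no genotype consistent with that phenotype can produce a type-A child with a type-B mother.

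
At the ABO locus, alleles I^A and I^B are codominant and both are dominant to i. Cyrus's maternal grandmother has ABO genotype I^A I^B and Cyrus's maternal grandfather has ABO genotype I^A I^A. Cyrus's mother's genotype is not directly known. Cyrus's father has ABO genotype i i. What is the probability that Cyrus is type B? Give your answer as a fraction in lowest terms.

Cyrus's mother's ABO genotype from I^A I^B × I^A I^A: 1/2 I^A I^A, 1/2 I^A I^B.
Crossing each possibility with the father i i and summing P(type B): 1/2·0 + 1/2·1/2 = 1/4.

1/4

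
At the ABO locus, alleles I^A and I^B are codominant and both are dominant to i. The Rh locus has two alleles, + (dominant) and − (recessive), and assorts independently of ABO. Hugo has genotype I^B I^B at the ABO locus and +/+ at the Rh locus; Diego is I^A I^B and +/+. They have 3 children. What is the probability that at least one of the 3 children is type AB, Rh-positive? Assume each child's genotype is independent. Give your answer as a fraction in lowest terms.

7/8

ABO cross I^B I^B × I^A I^B → 1/2 B, 1/2 AB.
Rh cross +/+ × +/+ → 1 Rh+; so P(type AB, Rh-positive) = 1/2 × 1 = 1/2 per child.
P(none) = (1/2)^3 = 1/8; P(at least one) = 1 − 1/8 = 7/8.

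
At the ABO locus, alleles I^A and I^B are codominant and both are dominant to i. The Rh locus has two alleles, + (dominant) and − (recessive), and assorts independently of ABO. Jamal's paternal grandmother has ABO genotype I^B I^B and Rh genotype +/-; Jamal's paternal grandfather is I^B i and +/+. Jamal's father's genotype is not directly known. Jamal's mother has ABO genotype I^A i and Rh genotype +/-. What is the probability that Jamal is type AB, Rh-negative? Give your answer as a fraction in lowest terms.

Jamal's father's ABO genotype from I^B I^B × I^B i: 1/2 I^B I^B, 1/2 I^B i.
Crossing each possibility with the mother I^A i and summing P(type AB): 1/2·1/2 + 1/2·1/4 = 3/8.
Similarly for Rh via the father's Rh distribution: P(Rh-) = 1/8.
Independent loci: 3/8 × 1/8 = 3/64.

3/64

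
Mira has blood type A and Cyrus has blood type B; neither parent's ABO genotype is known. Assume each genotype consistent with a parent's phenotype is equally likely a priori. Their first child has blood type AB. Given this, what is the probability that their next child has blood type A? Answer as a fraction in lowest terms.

Possible genotypes: Mira ∈ {I^A I^A, I^A i}; Cyrus ∈ {I^B I^B, I^B i}.
Weight each parental genotype pair by prior × P(type-AB child):
  I^A I^A × I^B I^B: posterior weight 4/9; P(next child type A) = 0.
  I^A I^A × I^B i: posterior weight 2/9; P(next child type A) = 1/2.
  I^A i × I^B I^B: posterior weight 2/9; P(next child type A) = 0.
  I^A i × I^B i: posterior weight 1/9; P(next child type A) = 1/4.
Weighted sum = 5/36.

5/36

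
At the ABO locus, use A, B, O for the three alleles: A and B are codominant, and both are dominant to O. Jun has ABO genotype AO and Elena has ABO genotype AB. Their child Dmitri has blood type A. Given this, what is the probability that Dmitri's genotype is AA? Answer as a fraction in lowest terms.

Cross AO × AB → 1/4 AA, 1/4 AB, 1/4 AO, 1/4 BO.
Type-A genotypes among offspring: AA (1/4), AO (1/4); total 1/2.
P(AA | type A) = (1/4) / (1/2) = 1/2.

1/2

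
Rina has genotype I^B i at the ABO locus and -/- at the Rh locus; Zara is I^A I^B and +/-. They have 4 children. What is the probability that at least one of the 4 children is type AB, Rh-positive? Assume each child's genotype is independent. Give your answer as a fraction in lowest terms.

ABO cross I^B i × I^A I^B → 1/4 A, 1/2 B, 1/4 AB.
Rh cross -/- × +/- → 1/2 Rh+, 1/2 Rh-; so P(type AB, Rh-positive) = 1/4 × 1/2 = 1/8 per child.
P(none) = (7/8)^4 = 2401/4096; P(at least one) = 1 − 2401/4096 = 1695/4096.

1695/4096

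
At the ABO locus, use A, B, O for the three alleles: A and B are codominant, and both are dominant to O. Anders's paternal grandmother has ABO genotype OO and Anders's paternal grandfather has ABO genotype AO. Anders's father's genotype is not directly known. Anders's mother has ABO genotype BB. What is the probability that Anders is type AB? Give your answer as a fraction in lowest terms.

1/4

Anders's father's ABO genotype from OO × AO: 1/2 AO, 1/2 OO.
Crossing each possibility with the mother BB and summing P(type AB): 1/2·1/2 + 1/2·0 = 1/4.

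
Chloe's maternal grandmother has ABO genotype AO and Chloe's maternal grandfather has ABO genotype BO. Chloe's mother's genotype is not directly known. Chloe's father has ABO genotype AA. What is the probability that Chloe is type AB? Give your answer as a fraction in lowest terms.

1/4

Chloe's mother's ABO genotype from AO × BO: 1/4 AB, 1/4 AO, 1/4 BO, 1/4 OO.
Crossing each possibility with the father AA and summing P(type AB): 1/4·1/2 + 1/4·0 + 1/4·1/2 + 1/4·0 = 1/4.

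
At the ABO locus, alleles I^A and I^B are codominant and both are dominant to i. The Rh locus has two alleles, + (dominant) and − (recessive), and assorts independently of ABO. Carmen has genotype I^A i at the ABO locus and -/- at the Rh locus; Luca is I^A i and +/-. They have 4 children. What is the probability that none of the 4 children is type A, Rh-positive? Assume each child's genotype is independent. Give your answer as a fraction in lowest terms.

ABO cross I^A i × I^A i → 1/4 O, 3/4 A.
Rh cross -/- × +/- → 1/2 Rh+, 1/2 Rh-; so P(type A, Rh-positive) = 3/4 × 1/2 = 3/8 per child.
P(not type A, Rh-positive) = 5/8 for one child; (5/8)^4 = 625/4096.

625/4096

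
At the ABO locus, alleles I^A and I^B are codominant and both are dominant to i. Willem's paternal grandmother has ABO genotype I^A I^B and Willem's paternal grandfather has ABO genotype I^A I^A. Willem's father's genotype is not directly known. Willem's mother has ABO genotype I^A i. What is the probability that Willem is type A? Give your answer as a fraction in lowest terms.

Willem's father's ABO genotype from I^A I^B × I^A I^A: 1/2 I^A I^A, 1/2 I^A I^B.
Crossing each possibility with the mother I^A i and summing P(type A): 1/2·1 + 1/2·1/2 = 3/4.

3/4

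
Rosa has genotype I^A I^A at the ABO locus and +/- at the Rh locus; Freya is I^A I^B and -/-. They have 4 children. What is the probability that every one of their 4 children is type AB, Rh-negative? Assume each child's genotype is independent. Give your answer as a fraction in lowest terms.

ABO cross I^A I^A × I^A I^B → 1/2 A, 1/2 AB.
Rh cross +/- × -/- → 1/2 Rh+, 1/2 Rh-; so P(type AB, Rh-negative) = 1/2 × 1/2 = 1/4 per child.
All 4 independent: (1/4)^4 = 1/256.

1/256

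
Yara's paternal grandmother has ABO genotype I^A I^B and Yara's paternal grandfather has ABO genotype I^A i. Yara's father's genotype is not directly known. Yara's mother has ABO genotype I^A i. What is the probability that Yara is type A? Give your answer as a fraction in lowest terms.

5/8

Yara's father's ABO genotype from I^A I^B × I^A i: 1/4 I^A I^A, 1/4 I^A I^B, 1/4 I^A i, 1/4 I^B i.
Crossing each possibility with the mother I^A i and summing P(type A): 1/4·1 + 1/4·1/2 + 1/4·3/4 + 1/4·1/4 = 5/8.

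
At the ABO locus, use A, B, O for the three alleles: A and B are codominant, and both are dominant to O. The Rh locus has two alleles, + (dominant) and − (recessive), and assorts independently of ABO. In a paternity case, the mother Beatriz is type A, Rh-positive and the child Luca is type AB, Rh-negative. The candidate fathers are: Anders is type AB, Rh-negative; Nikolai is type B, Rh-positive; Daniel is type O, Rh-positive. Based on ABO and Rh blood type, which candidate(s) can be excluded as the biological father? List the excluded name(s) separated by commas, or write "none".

Daniel

A candidate is excluded only if no genotype consistent with his phenotype could produce a type AB, Rh-negative child with a type A, Rh-positive mother.
Daniel (type O, Rh+): no genotype consistent with that phenotype can produce a type-AB Rh- child with a type-A mother.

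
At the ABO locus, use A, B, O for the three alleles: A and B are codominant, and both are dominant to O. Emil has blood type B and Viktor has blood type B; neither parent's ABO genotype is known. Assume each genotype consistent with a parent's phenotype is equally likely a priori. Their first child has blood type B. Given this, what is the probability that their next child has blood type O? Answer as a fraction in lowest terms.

1/20

Possible genotypes: Emil ∈ {BB, BO}; Viktor ∈ {BB, BO}.
Weight each parental genotype pair by prior × P(type-B child):
  BB × BB: posterior weight 4/15; P(next child type O) = 0.
  BB × BO: posterior weight 4/15; P(next child type O) = 0.
  BO × BB: posterior weight 4/15; P(next child type O) = 0.
  BO × BO: posterior weight 1/5; P(next child type O) = 1/4.
Weighted sum = 1/20.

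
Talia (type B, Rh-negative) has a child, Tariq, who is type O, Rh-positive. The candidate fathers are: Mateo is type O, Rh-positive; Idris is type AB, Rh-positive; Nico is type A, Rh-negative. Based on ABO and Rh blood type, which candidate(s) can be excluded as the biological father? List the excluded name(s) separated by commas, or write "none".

A candidate is excluded only if no genotype consistent with his phenotype could produce a type O, Rh-positive child with a type B, Rh-negative mother.
Idris (type AB, Rh+): no genotype consistent with that phenotype can produce a type-O Rh+ child with a type-B mother.
Nico (type A, Rh-): no genotype consistent with that phenotype can produce a type-O Rh+ child with a type-B mother.

Idris, Nico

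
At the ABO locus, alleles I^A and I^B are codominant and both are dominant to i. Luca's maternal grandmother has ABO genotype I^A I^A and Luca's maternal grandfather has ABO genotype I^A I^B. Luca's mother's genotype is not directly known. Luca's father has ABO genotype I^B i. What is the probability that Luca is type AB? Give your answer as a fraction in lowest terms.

Luca's mother's ABO genotype from I^A I^A × I^A I^B: 1/2 I^A I^A, 1/2 I^A I^B.
Crossing each possibility with the father I^B i and summing P(type AB): 1/2·1/2 + 1/2·1/4 = 3/8.

3/8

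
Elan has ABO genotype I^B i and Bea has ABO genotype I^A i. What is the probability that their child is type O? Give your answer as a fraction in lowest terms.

ABO cross I^B i × I^A i → offspring phenotypes: 1/4 O, 1/4 A, 1/4 B, 1/4 AB.
So P(type O) = 1/4.

1/4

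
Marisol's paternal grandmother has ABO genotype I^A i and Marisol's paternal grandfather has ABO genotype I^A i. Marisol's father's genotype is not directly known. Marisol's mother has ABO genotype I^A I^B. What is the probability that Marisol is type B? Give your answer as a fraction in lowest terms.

Marisol's father's ABO genotype from I^A i × I^A i: 1/4 I^A I^A, 1/2 I^A i, 1/4 i i.
Crossing each possibility with the mother I^A I^B and summing P(type B): 1/4·0 + 1/2·1/4 + 1/4·1/2 = 1/4.

1/4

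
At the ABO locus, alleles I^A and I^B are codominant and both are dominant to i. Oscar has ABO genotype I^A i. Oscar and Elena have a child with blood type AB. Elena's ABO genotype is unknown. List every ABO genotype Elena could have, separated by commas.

For each candidate genotype of Elena, check whether crossing it with I^A i can produce every observed child phenotype.
  I^A I^A → possible child types {A} ✗
  I^A I^B → possible child types {A, B, AB} ✓
  I^A i → possible child types {O, A} ✗
  I^B I^B → possible child types {B, AB} ✓
  I^B i → possible child types {O, A, B, AB} ✓
  i i → possible child types {O, A} ✗

I^A I^B, I^B I^B, I^B i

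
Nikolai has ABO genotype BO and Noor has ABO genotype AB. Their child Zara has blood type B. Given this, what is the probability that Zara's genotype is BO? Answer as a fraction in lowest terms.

Cross BO × AB → 1/4 AB, 1/4 AO, 1/4 BB, 1/4 BO.
Type-B genotypes among offspring: BB (1/4), BO (1/4); total 1/2.
P(BO | type B) = (1/4) / (1/2) = 1/2.

1/2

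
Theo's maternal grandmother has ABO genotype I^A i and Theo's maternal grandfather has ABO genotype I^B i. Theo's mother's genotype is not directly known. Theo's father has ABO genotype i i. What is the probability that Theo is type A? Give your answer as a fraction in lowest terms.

1/4

Theo's mother's ABO genotype from I^A i × I^B i: 1/4 I^A I^B, 1/4 I^A i, 1/4 I^B i, 1/4 i i.
Crossing each possibility with the father i i and summing P(type A): 1/4·1/2 + 1/4·1/2 + 1/4·0 + 1/4·0 = 1/4.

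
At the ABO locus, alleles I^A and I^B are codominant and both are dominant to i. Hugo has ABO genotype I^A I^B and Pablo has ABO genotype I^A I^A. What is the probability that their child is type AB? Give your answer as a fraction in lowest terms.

1/2

ABO cross I^A I^B × I^A I^A → offspring phenotypes: 1/2 A, 1/2 AB.
So P(type AB) = 1/2.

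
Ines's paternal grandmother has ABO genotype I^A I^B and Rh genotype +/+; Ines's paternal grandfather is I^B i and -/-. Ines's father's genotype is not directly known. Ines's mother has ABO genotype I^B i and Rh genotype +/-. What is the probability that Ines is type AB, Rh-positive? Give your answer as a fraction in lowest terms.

3/32

Ines's father's ABO genotype from I^A I^B × I^B i: 1/4 I^A I^B, 1/4 I^A i, 1/4 I^B I^B, 1/4 I^B i.
Crossing each possibility with the mother I^B i and summing P(type AB): 1/4·1/4 + 1/4·1/4 + 1/4·0 + 1/4·0 = 1/8.
Similarly for Rh via the father's Rh distribution: P(Rh+) = 3/4.
Independent loci: 1/8 × 3/4 = 3/32.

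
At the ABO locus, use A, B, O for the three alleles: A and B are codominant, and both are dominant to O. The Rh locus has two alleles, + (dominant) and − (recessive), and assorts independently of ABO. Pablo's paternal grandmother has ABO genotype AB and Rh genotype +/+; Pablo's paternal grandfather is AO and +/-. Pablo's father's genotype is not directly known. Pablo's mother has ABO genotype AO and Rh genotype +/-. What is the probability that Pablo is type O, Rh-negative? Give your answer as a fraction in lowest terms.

Pablo's father's ABO genotype from AB × AO: 1/4 AA, 1/4 AB, 1/4 AO, 1/4 BO.
Crossing each possibility with the mother AO and summing P(type O): 1/4·0 + 1/4·0 + 1/4·1/4 + 1/4·1/4 = 1/8.
Similarly for Rh via the father's Rh distribution: P(Rh-) = 1/8.
Independent loci: 1/8 × 1/8 = 1/64.

1/64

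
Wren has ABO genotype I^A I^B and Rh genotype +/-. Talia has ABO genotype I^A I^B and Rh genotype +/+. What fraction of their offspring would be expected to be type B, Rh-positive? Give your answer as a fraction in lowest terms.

1/4

ABO cross I^A I^B × I^A I^B → offspring phenotypes: 1/4 A, 1/4 B, 1/2 AB.
Rh cross +/- × +/+ → 1 Rh+.
Independent loci: P(type B, Rh-positive) = 1/4 × 1 = 1/4.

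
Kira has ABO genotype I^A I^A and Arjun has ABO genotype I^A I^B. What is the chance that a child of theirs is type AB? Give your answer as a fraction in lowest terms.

1/2

ABO cross I^A I^A × I^A I^B → offspring phenotypes: 1/2 A, 1/2 AB.
So P(type AB) = 1/2.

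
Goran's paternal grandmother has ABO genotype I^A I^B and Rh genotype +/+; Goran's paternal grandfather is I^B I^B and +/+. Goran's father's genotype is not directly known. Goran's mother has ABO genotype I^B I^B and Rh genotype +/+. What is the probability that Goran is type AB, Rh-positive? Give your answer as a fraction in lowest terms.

Goran's father's ABO genotype from I^A I^B × I^B I^B: 1/2 I^A I^B, 1/2 I^B I^B.
Crossing each possibility with the mother I^B I^B and summing P(type AB): 1/2·1/2 + 1/2·0 = 1/4.
Similarly for Rh via the father's Rh distribution: P(Rh+) = 1.
Independent loci: 1/4 × 1 = 1/4.

1/4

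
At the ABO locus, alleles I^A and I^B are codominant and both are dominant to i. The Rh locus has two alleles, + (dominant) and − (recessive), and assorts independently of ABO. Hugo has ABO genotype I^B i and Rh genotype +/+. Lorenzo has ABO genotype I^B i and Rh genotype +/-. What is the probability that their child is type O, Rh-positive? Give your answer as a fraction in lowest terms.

ABO cross I^B i × I^B i → offspring phenotypes: 1/4 O, 3/4 B.
Rh cross +/+ × +/- → 1 Rh+.
Independent loci: P(type O, Rh-positive) = 1/4 × 1 = 1/4.

1/4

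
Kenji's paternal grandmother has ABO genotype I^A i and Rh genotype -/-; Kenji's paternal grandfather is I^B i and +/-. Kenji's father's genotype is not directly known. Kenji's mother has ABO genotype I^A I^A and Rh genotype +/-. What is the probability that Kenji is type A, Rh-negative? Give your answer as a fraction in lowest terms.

9/32

Kenji's father's ABO genotype from I^A i × I^B i: 1/4 I^A I^B, 1/4 I^A i, 1/4 I^B i, 1/4 i i.
Crossing each possibility with the mother I^A I^A and summing P(type A): 1/4·1/2 + 1/4·1 + 1/4·1/2 + 1/4·1 = 3/4.
Similarly for Rh via the father's Rh distribution: P(Rh-) = 3/8.
Independent loci: 3/4 × 3/8 = 9/32.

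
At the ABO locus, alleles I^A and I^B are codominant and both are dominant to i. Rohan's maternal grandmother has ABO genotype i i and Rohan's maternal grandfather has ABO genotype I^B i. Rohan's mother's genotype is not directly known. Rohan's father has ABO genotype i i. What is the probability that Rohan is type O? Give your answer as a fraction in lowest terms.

Rohan's mother's ABO genotype from i i × I^B i: 1/2 I^B i, 1/2 i i.
Crossing each possibility with the father i i and summing P(type O): 1/2·1/2 + 1/2·1 = 3/4.

3/4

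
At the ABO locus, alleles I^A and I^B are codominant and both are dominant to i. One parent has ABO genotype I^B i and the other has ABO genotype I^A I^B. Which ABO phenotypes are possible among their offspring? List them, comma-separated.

A, B, AB

Gametes from I^B i × I^A I^B give offspring ABO genotypes I^A I^B, I^A i, I^B I^B, I^B i, i.e. phenotypes A, B, AB.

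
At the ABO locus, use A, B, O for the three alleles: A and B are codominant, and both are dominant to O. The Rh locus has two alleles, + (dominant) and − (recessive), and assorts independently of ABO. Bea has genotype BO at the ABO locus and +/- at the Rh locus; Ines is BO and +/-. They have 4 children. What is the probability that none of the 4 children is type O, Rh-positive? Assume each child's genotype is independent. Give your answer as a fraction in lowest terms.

28561/65536

ABO cross BO × BO → 1/4 O, 3/4 B.
Rh cross +/- × +/- → 3/4 Rh+, 1/4 Rh-; so P(type O, Rh-positive) = 1/4 × 3/4 = 3/16 per child.
P(not type O, Rh-positive) = 13/16 for one child; (13/16)^4 = 28561/65536.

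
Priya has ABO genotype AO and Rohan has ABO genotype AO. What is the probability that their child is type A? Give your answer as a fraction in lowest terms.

3/4

ABO cross AO × AO → offspring phenotypes: 1/4 O, 3/4 A.
So P(type A) = 3/4.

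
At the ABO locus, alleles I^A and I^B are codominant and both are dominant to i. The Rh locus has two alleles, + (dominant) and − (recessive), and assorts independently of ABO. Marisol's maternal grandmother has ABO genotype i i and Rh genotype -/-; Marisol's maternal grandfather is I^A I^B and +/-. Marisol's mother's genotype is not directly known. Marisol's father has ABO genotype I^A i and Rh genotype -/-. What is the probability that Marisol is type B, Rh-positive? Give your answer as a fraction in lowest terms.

1/32

Marisol's mother's ABO genotype from i i × I^A I^B: 1/2 I^A i, 1/2 I^B i.
Crossing each possibility with the father I^A i and summing P(type B): 1/2·0 + 1/2·1/4 = 1/8.
Similarly for Rh via the mother's Rh distribution: P(Rh+) = 1/4.
Independent loci: 1/8 × 1/4 = 1/32.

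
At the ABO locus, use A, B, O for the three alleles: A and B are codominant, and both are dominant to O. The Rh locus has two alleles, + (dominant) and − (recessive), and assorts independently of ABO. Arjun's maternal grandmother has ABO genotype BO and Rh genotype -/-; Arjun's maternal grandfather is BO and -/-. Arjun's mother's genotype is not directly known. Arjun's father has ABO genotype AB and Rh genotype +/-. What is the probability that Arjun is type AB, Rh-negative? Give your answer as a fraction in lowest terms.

Arjun's mother's ABO genotype from BO × BO: 1/4 BB, 1/2 BO, 1/4 OO.
Crossing each possibility with the father AB and summing P(type AB): 1/4·1/2 + 1/2·1/4 + 1/4·0 = 1/4.
Similarly for Rh via the mother's Rh distribution: P(Rh-) = 1/2.
Independent loci: 1/4 × 1/2 = 1/8.

1/8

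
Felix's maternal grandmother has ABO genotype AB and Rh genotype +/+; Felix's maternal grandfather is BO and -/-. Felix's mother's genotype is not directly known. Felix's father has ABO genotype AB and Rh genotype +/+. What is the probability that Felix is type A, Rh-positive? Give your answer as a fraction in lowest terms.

1/4

Felix's mother's ABO genotype from AB × BO: 1/4 AB, 1/4 AO, 1/4 BB, 1/4 BO.
Crossing each possibility with the father AB and summing P(type A): 1/4·1/4 + 1/4·1/2 + 1/4·0 + 1/4·1/4 = 1/4.
Similarly for Rh via the mother's Rh distribution: P(Rh+) = 1.
Independent loci: 1/4 × 1 = 1/4.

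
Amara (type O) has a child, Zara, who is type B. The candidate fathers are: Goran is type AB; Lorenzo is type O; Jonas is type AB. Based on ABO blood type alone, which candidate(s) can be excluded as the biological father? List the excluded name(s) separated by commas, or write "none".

Lorenzo

A candidate is excluded only if no genotype consistent with his phenotype could produce a type B child with a type O mother.
Lorenzo (type O): no genotype consistent with that phenotype can produce a type-B child with a type-O mother.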